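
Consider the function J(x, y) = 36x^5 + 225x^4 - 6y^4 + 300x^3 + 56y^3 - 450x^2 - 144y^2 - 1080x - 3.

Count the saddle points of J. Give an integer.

J separates as a function of x plus a function of y, so ∇J=0 decouples.
∂J/∂x = 180(x - 1)(x + 1)(x + 2)(x + 3) = 0 at x ∈ {-3, -2, -1, 1}; ∂J/∂y = -24y(y - 4)(y - 3) = 0 at y ∈ {0, 3, 4}.
The Hessian is diagonal: diag(J_xx, J_yy). Second derivatives: J_xx(-3)=-1440, J_xx(-2)=540, J_xx(-1)=-720, J_xx(1)=4320; J_yy(0)=-288, J_yy(3)=72, J_yy(4)=-96.
Saddle points occur where the two diagonal entries have opposite signs: (-3, 3), (-2, 0), (-2, 4), (-1, 3), (1, 0), (1, 4). Count: 6.

6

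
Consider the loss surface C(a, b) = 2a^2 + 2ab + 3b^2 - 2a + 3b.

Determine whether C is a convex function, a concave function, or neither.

C is quadratic, so its Hessian is the constant matrix H = [[4, 2], [2, 6]].
det(H) = 20, tr(H) = 10.
det(H) > 0 and tr(H) > 0, so H is positive definite everywhere: convex.

convex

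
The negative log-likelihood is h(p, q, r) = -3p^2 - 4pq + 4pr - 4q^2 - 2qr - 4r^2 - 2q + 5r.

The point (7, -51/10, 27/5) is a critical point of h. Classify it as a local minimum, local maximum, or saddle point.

local maximum

The Hessian is constant: H = [[-6, -4, 4], [-4, -8, -2], [4, -2, -8]].
Leading principal minors: Δ₁ = -6, Δ₂ = 32, Δ₃ = -40.
The minors alternate sign starting negative (−, +, −), so H is negative definite: a local maximum.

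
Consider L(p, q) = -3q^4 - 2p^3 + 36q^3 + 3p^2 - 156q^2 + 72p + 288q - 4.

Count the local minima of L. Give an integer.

1

L separates as a function of p plus a function of q, so ∇L=0 decouples.
∂L/∂p = -6(p - 4)(p + 3) = 0 at p ∈ {-3, 4}; ∂L/∂q = -12(q - 4)(q - 3)(q - 2) = 0 at q ∈ {2, 3, 4}.
The Hessian is diagonal: diag(L_pp, L_qq). Second derivatives: L_pp(-3)=42, L_pp(4)=-42; L_qq(2)=-24, L_qq(3)=12, L_qq(4)=-24.
Local minima occur where both diagonal entries positive: (-3, 3). Count: 1.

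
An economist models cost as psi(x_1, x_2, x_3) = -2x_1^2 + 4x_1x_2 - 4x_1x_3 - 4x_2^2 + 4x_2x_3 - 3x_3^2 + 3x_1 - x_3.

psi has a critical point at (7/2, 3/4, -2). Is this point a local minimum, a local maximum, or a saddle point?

local maximum

The Hessian is constant: H = [[-4, 4, -4], [4, -8, 4], [-4, 4, -6]].
Leading principal minors: Δ₁ = -4, Δ₂ = 16, Δ₃ = -32.
The minors alternate sign starting negative (−, +, −), so H is negative definite: a local maximum.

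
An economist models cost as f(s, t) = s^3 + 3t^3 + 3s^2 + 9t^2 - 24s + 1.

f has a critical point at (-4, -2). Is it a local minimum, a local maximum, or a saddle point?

local maximum

The mixed partial ∂²f/∂s∂t is 0, so the Hessian at any point is diag(f_ss, f_tt) = diag(6(s + 1), 18(t + 1)).
At (-4, -2): H = diag(-18, -18).
Both eigenvalues are negative, so H is negative definite: a local maximum.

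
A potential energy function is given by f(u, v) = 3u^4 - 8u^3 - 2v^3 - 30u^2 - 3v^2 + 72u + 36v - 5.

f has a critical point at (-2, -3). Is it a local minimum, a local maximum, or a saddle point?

local minimum

The mixed partial ∂²f/∂u∂v is 0, so the Hessian at any point is diag(f_uu, f_vv) = diag(12(3u^2 - 4u - 5), -6(2v + 1)).
At (-2, -3): H = diag(180, 30).
Both eigenvalues are positive, so H is positive definite: a local minimum.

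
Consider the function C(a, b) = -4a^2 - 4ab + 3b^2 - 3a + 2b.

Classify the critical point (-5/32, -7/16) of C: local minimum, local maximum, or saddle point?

saddle point

The Hessian of C is constant: H = [[-8, -4], [-4, 6]].
det(H) = (-8)·6 − (-4)² = -64.
Since det(H) < 0, H is indefinite and the critical point is a saddle point.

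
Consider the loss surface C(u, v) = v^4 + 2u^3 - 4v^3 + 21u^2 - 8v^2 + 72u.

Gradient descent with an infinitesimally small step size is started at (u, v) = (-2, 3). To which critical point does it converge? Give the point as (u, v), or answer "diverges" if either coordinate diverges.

(-3, 4)

C is separable, so gradient descent decouples: u follows -∂C/∂u, v follows -∂C/∂v.
∂C/∂u = 6(u + 3)(u + 4); at u=-2 this is 12, so u decreases.
∂C/∂v = 4v(v - 4)(v + 1); at v=3 this is -48, so v increases.
u converges to its nearest critical value -3 (a local min of the u-part); v converges to 4. The iterate converges to (-3, 4).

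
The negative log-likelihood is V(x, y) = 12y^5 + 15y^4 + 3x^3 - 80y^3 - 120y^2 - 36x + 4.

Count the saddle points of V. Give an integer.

4

V separates as a function of x plus a function of y, so ∇V=0 decouples.
∂V/∂x = 9(x - 2)(x + 2) = 0 at x ∈ {-2, 2}; ∂V/∂y = 60y(y - 2)(y + 1)(y + 2) = 0 at y ∈ {-2, -1, 0, 2}.
The Hessian is diagonal: diag(V_xx, V_yy). Second derivatives: V_xx(-2)=-36, V_xx(2)=36; V_yy(-2)=-480, V_yy(-1)=180, V_yy(0)=-240, V_yy(2)=1440.
Saddle points occur where the two diagonal entries have opposite signs: (-2, -1), (-2, 2), (2, -2), (2, 0). Count: 4.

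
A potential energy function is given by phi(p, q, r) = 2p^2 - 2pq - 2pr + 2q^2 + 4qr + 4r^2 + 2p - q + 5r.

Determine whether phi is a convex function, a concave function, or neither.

phi is quadratic, so its Hessian is the constant matrix H = [[4, -2, -2], [-2, 4, 4], [-2, 4, 8]].
Leading principal minors: 4, 12, 48.
All positive ⇒ H ≻ 0 ⇒ convex.

convex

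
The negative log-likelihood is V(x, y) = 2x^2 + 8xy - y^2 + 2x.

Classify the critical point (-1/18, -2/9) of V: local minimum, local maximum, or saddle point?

The Hessian of V is constant: H = [[4, 8], [8, -2]].
det(H) = 4·(-2) − 8² = -72.
Since det(H) < 0, H is indefinite and the critical point is a saddle point.

saddle point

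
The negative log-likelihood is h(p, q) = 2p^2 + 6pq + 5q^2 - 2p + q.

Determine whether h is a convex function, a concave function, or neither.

h is quadratic, so its Hessian is the constant matrix H = [[4, 6], [6, 10]].
det(H) = 4, tr(H) = 14.
det(H) > 0 and tr(H) > 0, so H is positive definite everywhere: convex.

convex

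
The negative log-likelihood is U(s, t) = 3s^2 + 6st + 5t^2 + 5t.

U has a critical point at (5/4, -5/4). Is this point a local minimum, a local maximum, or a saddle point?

local minimum

The Hessian of U is constant: H = [[6, 6], [6, 10]].
det(H) = 6·10 − 6² = 24.
det(H) > 0 and tr(H) = 16 > 0, so H is positive definite and the point is a local minimum.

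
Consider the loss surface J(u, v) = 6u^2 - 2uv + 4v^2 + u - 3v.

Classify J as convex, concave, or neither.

J is quadratic, so its Hessian is the constant matrix H = [[12, -2], [-2, 8]].
det(H) = 92, tr(H) = 20.
det(H) > 0 and tr(H) > 0, so H is positive definite everywhere: convex.

convex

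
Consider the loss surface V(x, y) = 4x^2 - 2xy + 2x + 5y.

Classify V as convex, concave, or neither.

neither

V is quadratic, so its Hessian is the constant matrix H = [[8, -2], [-2, 0]].
det(H) = -4, tr(H) = 8.
det(H) < 0, so H is indefinite: neither convex nor concave.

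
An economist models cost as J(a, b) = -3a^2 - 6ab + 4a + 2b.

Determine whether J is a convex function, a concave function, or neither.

J is quadratic, so its Hessian is the constant matrix H = [[-6, -6], [-6, 0]].
det(H) = -36, tr(H) = -6.
det(H) < 0, so H is indefinite: neither convex nor concave.

neither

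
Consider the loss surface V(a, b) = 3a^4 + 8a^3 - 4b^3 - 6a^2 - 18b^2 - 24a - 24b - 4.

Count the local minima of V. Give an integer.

V separates as a function of a plus a function of b, so ∇V=0 decouples.
∂V/∂a = 12(a - 1)(a + 1)(a + 2) = 0 at a ∈ {-2, -1, 1}; ∂V/∂b = -12(b + 1)(b + 2) = 0 at b ∈ {-2, -1}.
The Hessian is diagonal: diag(V_aa, V_bb). Second derivatives: V_aa(-2)=36, V_aa(-1)=-24, V_aa(1)=72; V_bb(-2)=12, V_bb(-1)=-12.
Local minima occur where both diagonal entries positive: (-2, -2), (1, -2). Count: 2.

2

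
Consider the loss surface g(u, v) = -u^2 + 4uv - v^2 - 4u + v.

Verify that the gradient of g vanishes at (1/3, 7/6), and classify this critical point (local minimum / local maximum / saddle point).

saddle point

∇g = (-2u + 4v - 4, 4u - 2v + 1); substituting (1/3, 7/6) gives ∇g = (0, 0), so (1/3, 7/6) is indeed a critical point.
The Hessian of g is constant: H = [[-2, 4], [4, -2]].
det(H) = (-2)·(-2) − 4² = -12.
Since det(H) < 0, H is indefinite and the critical point is a saddle point.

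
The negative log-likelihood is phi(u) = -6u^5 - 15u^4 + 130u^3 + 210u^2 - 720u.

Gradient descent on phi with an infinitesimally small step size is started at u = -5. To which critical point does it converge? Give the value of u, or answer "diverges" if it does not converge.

phi'(u) = -30(u - 3)(u - 1)(u + 2)(u + 4), so phi'(-5) = -4320.
Gradient descent moves in the -phi' direction, i.e. u is increasing.
The nearest critical point in that direction is u = -4, where phi'' = 2100 > 0 (a local minimum). The iterate converges there.

-4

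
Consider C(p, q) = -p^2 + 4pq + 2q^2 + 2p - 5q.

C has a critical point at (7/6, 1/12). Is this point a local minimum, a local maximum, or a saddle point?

The Hessian of C is constant: H = [[-2, 4], [4, 4]].
det(H) = (-2)·4 − 4² = -24.
Since det(H) < 0, H is indefinite and the critical point is a saddle point.

saddle point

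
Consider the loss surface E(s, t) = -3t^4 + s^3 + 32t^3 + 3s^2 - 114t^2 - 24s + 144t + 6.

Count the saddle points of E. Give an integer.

3

E separates as a function of s plus a function of t, so ∇E=0 decouples.
∂E/∂s = 3(s - 2)(s + 4) = 0 at s ∈ {-4, 2}; ∂E/∂t = -12(t - 4)(t - 3)(t - 1) = 0 at t ∈ {1, 3, 4}.
The Hessian is diagonal: diag(E_ss, E_tt). Second derivatives: E_ss(-4)=-18, E_ss(2)=18; E_tt(1)=-72, E_tt(3)=24, E_tt(4)=-36.
Saddle points occur where the two diagonal entries have opposite signs: (-4, 3), (2, 1), (2, 4). Count: 3.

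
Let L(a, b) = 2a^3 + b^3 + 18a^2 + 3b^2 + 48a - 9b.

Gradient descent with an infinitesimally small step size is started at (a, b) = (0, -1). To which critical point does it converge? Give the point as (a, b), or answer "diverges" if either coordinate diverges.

(-2, 1)

L is separable, so gradient descent decouples: a follows -∂L/∂a, b follows -∂L/∂b.
∂L/∂a = 6(a + 2)(a + 4); at a=0 this is 48, so a decreases.
∂L/∂b = 3(b - 1)(b + 3); at b=-1 this is -12, so b increases.
a converges to its nearest critical value -2 (a local min of the a-part); b converges to 1. The iterate converges to (-2, 1).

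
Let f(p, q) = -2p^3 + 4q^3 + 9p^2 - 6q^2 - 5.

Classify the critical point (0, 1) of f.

The mixed partial ∂²f/∂p∂q is 0, so the Hessian at any point is diag(f_pp, f_qq) = diag(6(-2p + 3), 12(2q - 1)).
At (0, 1): H = diag(18, 12).
Both eigenvalues are positive, so H is positive definite: a local minimum.

local minimum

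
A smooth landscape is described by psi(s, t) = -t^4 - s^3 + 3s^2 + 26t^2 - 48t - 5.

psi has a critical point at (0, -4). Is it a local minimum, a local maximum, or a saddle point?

The mixed partial ∂²psi/∂s∂t is 0, so the Hessian at any point is diag(psi_ss, psi_tt) = diag(6(-s + 1), 4(-3t^2 + 13)).
At (0, -4): H = diag(6, -140).
The eigenvalues have opposite signs, so H is indefinite: a saddle point.

saddle point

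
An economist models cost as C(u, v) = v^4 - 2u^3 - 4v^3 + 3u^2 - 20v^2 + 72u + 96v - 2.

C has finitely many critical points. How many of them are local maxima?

C separates as a function of u plus a function of v, so ∇C=0 decouples.
∂C/∂u = -6(u - 4)(u + 3) = 0 at u ∈ {-3, 4}; ∂C/∂v = 4(v - 4)(v - 2)(v + 3) = 0 at v ∈ {-3, 2, 4}.
The Hessian is diagonal: diag(C_uu, C_vv). Second derivatives: C_uu(-3)=42, C_uu(4)=-42; C_vv(-3)=140, C_vv(2)=-40, C_vv(4)=56.
Local maxima occur where both diagonal entries negative: (4, 2). Count: 1.

1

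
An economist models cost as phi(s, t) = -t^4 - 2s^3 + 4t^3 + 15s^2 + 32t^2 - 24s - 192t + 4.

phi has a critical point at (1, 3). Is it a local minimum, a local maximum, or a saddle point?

The mixed partial ∂²phi/∂s∂t is 0, so the Hessian at any point is diag(phi_ss, phi_tt) = diag(6(-2s + 5), 4(-3t^2 + 6t + 16)).
At (1, 3): H = diag(18, 28).
Both eigenvalues are positive, so H is positive definite: a local minimum.

local minimum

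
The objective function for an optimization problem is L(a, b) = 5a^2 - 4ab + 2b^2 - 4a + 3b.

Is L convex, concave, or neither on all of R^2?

L is quadratic, so its Hessian is the constant matrix H = [[10, -4], [-4, 4]].
det(H) = 24, tr(H) = 14.
det(H) > 0 and tr(H) > 0, so H is positive definite everywhere: convex.

convex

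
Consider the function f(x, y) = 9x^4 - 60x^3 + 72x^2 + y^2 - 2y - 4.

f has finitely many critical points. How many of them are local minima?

2

f separates as a function of x plus a function of y, so ∇f=0 decouples.
∂f/∂x = 36x(x - 4)(x - 1) = 0 at x ∈ {0, 1, 4}; ∂f/∂y = 2(y - 1) = 0 at y ∈ {1}.
The Hessian is diagonal: diag(f_xx, f_yy). Second derivatives: f_xx(0)=144, f_xx(1)=-108, f_xx(4)=432; f_yy(1)=2.
Local minima occur where both diagonal entries positive: (0, 1), (4, 1). Count: 2.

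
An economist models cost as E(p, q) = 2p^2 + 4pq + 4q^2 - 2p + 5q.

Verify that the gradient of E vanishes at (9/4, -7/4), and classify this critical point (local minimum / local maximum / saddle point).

local minimum

∇E = (4p + 4q - 2, 4p + 8q + 5); substituting (9/4, -7/4) gives ∇E = (0, 0), so (9/4, -7/4) is indeed a critical point.
The Hessian of E is constant: H = [[4, 4], [4, 8]].
det(H) = 4·8 − 4² = 16.
det(H) > 0 and tr(H) = 12 > 0, so H is positive definite and the point is a local minimum.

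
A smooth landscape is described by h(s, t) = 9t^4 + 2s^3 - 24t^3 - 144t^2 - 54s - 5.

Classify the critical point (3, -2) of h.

The mixed partial ∂²h/∂s∂t is 0, so the Hessian at any point is diag(h_ss, h_tt) = diag(12s, 36(3t^2 - 4t - 8)).
At (3, -2): H = diag(36, 432).
Both eigenvalues are positive, so H is positive definite: a local minimum.

local minimum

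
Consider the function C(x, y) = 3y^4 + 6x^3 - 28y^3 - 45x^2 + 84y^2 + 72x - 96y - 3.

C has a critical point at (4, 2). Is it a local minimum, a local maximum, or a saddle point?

saddle point

The mixed partial ∂²C/∂x∂y is 0, so the Hessian at any point is diag(C_xx, C_yy) = diag(18(2x - 5), 12(3y^2 - 14y + 14)).
At (4, 2): H = diag(54, -24).
The eigenvalues have opposite signs, so H is indefinite: a saddle point.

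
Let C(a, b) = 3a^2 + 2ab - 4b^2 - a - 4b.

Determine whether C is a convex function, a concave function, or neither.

neither

C is quadratic, so its Hessian is the constant matrix H = [[6, 2], [2, -8]].
det(H) = -52, tr(H) = -2.
det(H) < 0, so H is indefinite: neither convex nor concave.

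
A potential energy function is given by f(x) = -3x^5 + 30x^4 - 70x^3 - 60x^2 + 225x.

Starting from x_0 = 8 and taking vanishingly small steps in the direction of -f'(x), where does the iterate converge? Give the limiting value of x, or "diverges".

f'(x) = -15(x - 5)(x - 3)(x - 1)(x + 1), so f'(8) = -14175.
Gradient descent moves in the -f' direction, i.e. x is increasing.
There is no critical point above x=8, and f' keeps the same sign, so the iterate runs off to +∞.

diverges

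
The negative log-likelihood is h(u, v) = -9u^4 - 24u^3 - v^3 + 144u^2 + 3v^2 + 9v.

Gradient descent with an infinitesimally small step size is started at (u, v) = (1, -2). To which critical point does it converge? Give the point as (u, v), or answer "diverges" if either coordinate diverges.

h is separable, so gradient descent decouples: u follows -∂h/∂u, v follows -∂h/∂v.
∂h/∂u = -36u(u - 2)(u + 4); at u=1 this is 180, so u decreases.
∂h/∂v = -3(v - 3)(v + 1); at v=-2 this is -15, so v increases.
u converges to its nearest critical value 0 (a local min of the u-part); v converges to -1. The iterate converges to (0, -1).

(0, -1)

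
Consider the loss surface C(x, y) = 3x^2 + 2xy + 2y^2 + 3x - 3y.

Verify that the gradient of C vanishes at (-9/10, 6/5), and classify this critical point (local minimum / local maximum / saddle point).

∇C = (6x + 2y + 3, 2x + 4y - 3); substituting (-9/10, 6/5) gives ∇C = (0, 0), so (-9/10, 6/5) is indeed a critical point.
The Hessian of C is constant: H = [[6, 2], [2, 4]].
det(H) = 6·4 − 2² = 20.
det(H) > 0 and tr(H) = 10 > 0, so H is positive definite and the point is a local minimum.

local minimum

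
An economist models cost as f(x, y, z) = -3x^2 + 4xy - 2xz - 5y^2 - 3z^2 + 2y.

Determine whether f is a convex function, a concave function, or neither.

concave

f is quadratic, so its Hessian is the constant matrix H = [[-6, 4, -2], [4, -10, 0], [-2, 0, -6]].
Leading principal minors: -6, 44, -224.
Signs alternate −, +, − ⇒ H ≺ 0 ⇒ concave.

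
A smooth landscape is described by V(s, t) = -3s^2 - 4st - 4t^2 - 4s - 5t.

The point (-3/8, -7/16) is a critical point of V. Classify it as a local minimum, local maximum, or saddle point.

The Hessian of V is constant: H = [[-6, -4], [-4, -8]].
det(H) = (-6)·(-8) − (-4)² = 32.
det(H) > 0 and tr(H) = -14 < 0, so H is negative definite and the point is a local maximum.

local maximum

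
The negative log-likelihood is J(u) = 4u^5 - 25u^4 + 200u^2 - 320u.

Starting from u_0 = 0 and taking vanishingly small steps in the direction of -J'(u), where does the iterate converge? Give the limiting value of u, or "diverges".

1

J'(u) = 20(u - 4)(u - 2)(u - 1)(u + 2), so J'(0) = -320.
Gradient descent moves in the -J' direction, i.e. u is increasing.
The nearest critical point in that direction is u = 1, where J'' = 180 > 0 (a local minimum). The iterate converges there.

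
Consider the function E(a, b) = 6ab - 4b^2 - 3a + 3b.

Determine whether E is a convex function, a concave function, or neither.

neither

E is quadratic, so its Hessian is the constant matrix H = [[0, 6], [6, -8]].
det(H) = -36, tr(H) = -8.
det(H) < 0, so H is indefinite: neither convex nor concave.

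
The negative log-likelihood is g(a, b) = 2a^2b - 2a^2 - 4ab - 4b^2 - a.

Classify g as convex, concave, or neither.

The term 2a^2b is cubic, so the Hessian is not constant.
∂²g/∂a² = 4b - 4, which takes both signs as b varies (negative for sufficiently negative b). A diagonal entry of the Hessian changing sign means the Hessian is neither positive- nor negative-semidefinite on all of R^2.

neither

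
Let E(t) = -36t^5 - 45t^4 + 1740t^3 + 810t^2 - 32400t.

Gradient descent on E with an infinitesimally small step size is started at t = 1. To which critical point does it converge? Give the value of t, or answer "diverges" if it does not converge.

3

E'(t) = -180(t - 4)(t - 3)(t + 3)(t + 5), so E'(1) = -25920.
Gradient descent moves in the -E' direction, i.e. t is increasing.
The nearest critical point in that direction is t = 3, where E'' = 8640 > 0 (a local minimum). The iterate converges there.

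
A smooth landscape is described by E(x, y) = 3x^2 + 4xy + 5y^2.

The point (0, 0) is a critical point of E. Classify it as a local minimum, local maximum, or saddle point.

The Hessian of E is constant: H = [[6, 4], [4, 10]].
det(H) = 6·10 − 4² = 44.
det(H) > 0 and tr(H) = 16 > 0, so H is positive definite and the point is a local minimum.

local minimum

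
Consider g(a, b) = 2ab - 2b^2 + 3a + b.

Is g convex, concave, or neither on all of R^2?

g is quadratic, so its Hessian is the constant matrix H = [[0, 2], [2, -4]].
det(H) = -4, tr(H) = -4.
det(H) < 0, so H is indefinite: neither convex nor concave.

neither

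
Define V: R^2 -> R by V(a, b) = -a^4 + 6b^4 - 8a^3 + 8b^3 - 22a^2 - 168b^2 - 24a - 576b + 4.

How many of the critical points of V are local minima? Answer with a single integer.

V separates as a function of a plus a function of b, so ∇V=0 decouples.
∂V/∂a = -4(a + 1)(a + 2)(a + 3) = 0 at a ∈ {-3, -2, -1}; ∂V/∂b = 24(b - 4)(b + 2)(b + 3) = 0 at b ∈ {-3, -2, 4}.
The Hessian is diagonal: diag(V_aa, V_bb). Second derivatives: V_aa(-3)=-8, V_aa(-2)=4, V_aa(-1)=-8; V_bb(-3)=168, V_bb(-2)=-144, V_bb(4)=1008.
Local minima occur where both diagonal entries positive: (-2, -3), (-2, 4). Count: 2.

2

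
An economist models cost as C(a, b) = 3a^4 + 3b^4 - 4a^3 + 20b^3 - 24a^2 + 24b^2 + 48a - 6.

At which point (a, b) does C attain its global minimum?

(-2, -4)

C(a,b) separates as P(a) + Q(b) − 6, so its minimum is min P + min Q − 6.
P'(a) = 12(a - 2)(a - 1)(a + 2) vanishes at a ∈ {-2, 1, 2}; Q'(b) = 12b(b + 1)(b + 4) vanishes at b ∈ {-4, -1, 0}.
Local minima of P (where P''>0): P(-2)=-112, P(2)=16. Local minima of Q: Q(-4)=-128, Q(0)=0.
So the global minimum of C is P(-2) + Q(-4) − 6 = -112 − 128 − 6 = -246, attained at (-2, -4).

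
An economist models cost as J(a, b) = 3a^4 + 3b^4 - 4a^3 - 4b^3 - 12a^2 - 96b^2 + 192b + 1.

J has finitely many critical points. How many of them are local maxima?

J separates as a function of a plus a function of b, so ∇J=0 decouples.
∂J/∂a = 12a(a - 2)(a + 1) = 0 at a ∈ {-1, 0, 2}; ∂J/∂b = 12(b - 4)(b - 1)(b + 4) = 0 at b ∈ {-4, 1, 4}.
The Hessian is diagonal: diag(J_aa, J_bb). Second derivatives: J_aa(-1)=36, J_aa(0)=-24, J_aa(2)=72; J_bb(-4)=480, J_bb(1)=-180, J_bb(4)=288.
Local maxima occur where both diagonal entries negative: (0, 1). Count: 1.

1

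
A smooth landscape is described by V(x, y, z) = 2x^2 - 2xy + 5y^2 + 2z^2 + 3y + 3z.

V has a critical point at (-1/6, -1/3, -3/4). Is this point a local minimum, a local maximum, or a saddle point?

The Hessian is constant: H = [[4, -2, 0], [-2, 10, 0], [0, 0, 4]].
Leading principal minors: Δ₁ = 4, Δ₂ = 36, Δ₃ = 144.
All leading minors are positive, so H is positive definite: a local minimum.

local minimum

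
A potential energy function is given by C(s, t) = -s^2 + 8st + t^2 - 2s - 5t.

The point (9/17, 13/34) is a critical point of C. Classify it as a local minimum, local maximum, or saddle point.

The Hessian of C is constant: H = [[-2, 8], [8, 2]].
det(H) = (-2)·2 − 8² = -68.
Since det(H) < 0, H is indefinite and the critical point is a saddle point.

saddle point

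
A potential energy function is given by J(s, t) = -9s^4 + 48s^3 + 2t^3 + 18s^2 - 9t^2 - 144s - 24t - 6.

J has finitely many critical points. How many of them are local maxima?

2

J separates as a function of s plus a function of t, so ∇J=0 decouples.
∂J/∂s = -36(s - 4)(s - 1)(s + 1) = 0 at s ∈ {-1, 1, 4}; ∂J/∂t = 6(t - 4)(t + 1) = 0 at t ∈ {-1, 4}.
The Hessian is diagonal: diag(J_ss, J_tt). Second derivatives: J_ss(-1)=-360, J_ss(1)=216, J_ss(4)=-540; J_tt(-1)=-30, J_tt(4)=30.
Local maxima occur where both diagonal entries negative: (-1, -1), (4, -1). Count: 2.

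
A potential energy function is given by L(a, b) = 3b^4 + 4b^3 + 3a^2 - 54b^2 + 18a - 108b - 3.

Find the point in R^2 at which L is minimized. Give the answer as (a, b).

L(a,b) separates as P(a) + Q(b) − 3, so its minimum is min P + min Q − 3.
P'(a) = 6a + 18 vanishes at a ∈ {-3}; Q'(b) = 12(b - 3)(b + 1)(b + 3) vanishes at b ∈ {-3, -1, 3}.
Local minima of P (where P''>0): P(-3)=-27. Local minima of Q: Q(-3)=-27, Q(3)=-459.
So the global minimum of L is P(-3) + Q(3) − 3 = -27 − 459 − 3 = -489, attained at (-3, 3).

(-3, 3)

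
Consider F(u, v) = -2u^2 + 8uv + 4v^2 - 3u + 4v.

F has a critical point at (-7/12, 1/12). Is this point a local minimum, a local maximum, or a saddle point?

saddle point

The Hessian of F is constant: H = [[-4, 8], [8, 8]].
det(H) = (-4)·8 − 8² = -96.
Since det(H) < 0, H is indefinite and the critical point is a saddle point.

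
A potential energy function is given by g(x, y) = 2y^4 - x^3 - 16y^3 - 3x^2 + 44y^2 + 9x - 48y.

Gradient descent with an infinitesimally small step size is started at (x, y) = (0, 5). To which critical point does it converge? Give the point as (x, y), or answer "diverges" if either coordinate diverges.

g is separable, so gradient descent decouples: x follows -∂g/∂x, y follows -∂g/∂y.
∂g/∂x = -3(x - 1)(x + 3); at x=0 this is 9, so x decreases.
∂g/∂y = 8(y - 3)(y - 2)(y - 1); at y=5 this is 192, so y decreases.
x converges to its nearest critical value -3 (a local min of the x-part); y converges to 3. The iterate converges to (-3, 3).

(-3, 3)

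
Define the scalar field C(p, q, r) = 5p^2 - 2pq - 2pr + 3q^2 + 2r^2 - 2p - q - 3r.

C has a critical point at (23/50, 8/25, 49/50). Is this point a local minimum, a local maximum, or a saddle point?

local minimum

The Hessian is constant: H = [[10, -2, -2], [-2, 6, 0], [-2, 0, 4]].
Leading principal minors: Δ₁ = 10, Δ₂ = 56, Δ₃ = 200.
All leading minors are positive, so H is positive definite: a local minimum.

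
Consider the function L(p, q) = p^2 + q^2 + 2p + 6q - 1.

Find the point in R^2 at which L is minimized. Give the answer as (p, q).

L(p,q) separates as A(p) + B(q) − 1, so its minimum is min A + min B − 1.
A'(p) = 2p + 2 vanishes at p ∈ {-1}; B'(q) = 2q + 6 vanishes at q ∈ {-3}.
Local minima of A (where A''>0): A(-1)=-1. Local minima of B: B(-3)=-9.
So the global minimum of L is A(-1) + B(-3) − 1 = -1 − 9 − 1 = -11, attained at (-1, -3).

(-1, -3)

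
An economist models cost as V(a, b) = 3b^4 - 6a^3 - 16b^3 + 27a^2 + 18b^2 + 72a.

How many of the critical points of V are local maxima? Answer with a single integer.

1

V separates as a function of a plus a function of b, so ∇V=0 decouples.
∂V/∂a = -18(a - 4)(a + 1) = 0 at a ∈ {-1, 4}; ∂V/∂b = 12b(b - 3)(b - 1) = 0 at b ∈ {0, 1, 3}.
The Hessian is diagonal: diag(V_aa, V_bb). Second derivatives: V_aa(-1)=90, V_aa(4)=-90; V_bb(0)=36, V_bb(1)=-24, V_bb(3)=72.
Local maxima occur where both diagonal entries negative: (4, 1). Count: 1.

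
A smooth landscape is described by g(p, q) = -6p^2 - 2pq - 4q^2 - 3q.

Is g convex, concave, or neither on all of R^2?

g is quadratic, so its Hessian is the constant matrix H = [[-12, -2], [-2, -8]].
det(H) = 92, tr(H) = -20.
det(H) > 0 and tr(H) < 0, so H is negative definite everywhere: concave.

concave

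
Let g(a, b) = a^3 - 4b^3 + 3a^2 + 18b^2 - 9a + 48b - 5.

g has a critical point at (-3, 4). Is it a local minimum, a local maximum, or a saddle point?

The mixed partial ∂²g/∂a∂b is 0, so the Hessian at any point is diag(g_aa, g_bb) = diag(6(a + 1), 12(-2b + 3)).
At (-3, 4): H = diag(-12, -60).
Both eigenvalues are negative, so H is negative definite: a local maximum.

local maximum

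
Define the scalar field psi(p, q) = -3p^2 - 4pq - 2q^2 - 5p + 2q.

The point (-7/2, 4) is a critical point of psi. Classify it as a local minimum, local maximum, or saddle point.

local maximum

The Hessian of psi is constant: H = [[-6, -4], [-4, -4]].
det(H) = (-6)·(-4) − (-4)² = 8.
det(H) > 0 and tr(H) = -10 < 0, so H is negative definite and the point is a local maximum.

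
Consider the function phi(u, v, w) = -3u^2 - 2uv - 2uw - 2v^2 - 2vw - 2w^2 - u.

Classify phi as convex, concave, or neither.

concave

phi is quadratic, so its Hessian is the constant matrix H = [[-6, -2, -2], [-2, -4, -2], [-2, -2, -4]].
Leading principal minors: -6, 20, -56.
Signs alternate −, +, − ⇒ H ≺ 0 ⇒ concave.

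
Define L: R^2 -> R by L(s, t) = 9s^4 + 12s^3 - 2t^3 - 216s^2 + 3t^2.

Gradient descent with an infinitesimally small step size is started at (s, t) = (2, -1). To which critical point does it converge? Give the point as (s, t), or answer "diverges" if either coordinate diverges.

(3, 0)

L is separable, so gradient descent decouples: s follows -∂L/∂s, t follows -∂L/∂t.
∂L/∂s = 36s(s - 3)(s + 4); at s=2 this is -432, so s increases.
∂L/∂t = -6t(t - 1); at t=-1 this is -12, so t increases.
s converges to its nearest critical value 3 (a local min of the s-part); t converges to 0. The iterate converges to (3, 0).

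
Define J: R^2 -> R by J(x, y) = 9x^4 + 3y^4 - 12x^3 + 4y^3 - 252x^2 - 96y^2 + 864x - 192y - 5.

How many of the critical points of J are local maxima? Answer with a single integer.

1

J separates as a function of x plus a function of y, so ∇J=0 decouples.
∂J/∂x = 36(x - 3)(x - 2)(x + 4) = 0 at x ∈ {-4, 2, 3}; ∂J/∂y = 12(y - 4)(y + 1)(y + 4) = 0 at y ∈ {-4, -1, 4}.
The Hessian is diagonal: diag(J_xx, J_yy). Second derivatives: J_xx(-4)=1512, J_xx(2)=-216, J_xx(3)=252; J_yy(-4)=288, J_yy(-1)=-180, J_yy(4)=480.
Local maxima occur where both diagonal entries negative: (2, -1). Count: 1.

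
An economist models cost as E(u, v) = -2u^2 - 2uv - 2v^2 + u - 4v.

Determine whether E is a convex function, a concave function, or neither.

E is quadratic, so its Hessian is the constant matrix H = [[-4, -2], [-2, -4]].
det(H) = 12, tr(H) = -8.
det(H) > 0 and tr(H) < 0, so H is negative definite everywhere: concave.

concave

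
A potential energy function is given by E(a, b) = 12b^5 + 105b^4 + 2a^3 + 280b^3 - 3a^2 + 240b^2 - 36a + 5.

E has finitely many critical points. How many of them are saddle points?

4

E separates as a function of a plus a function of b, so ∇E=0 decouples.
∂E/∂a = 6(a - 3)(a + 2) = 0 at a ∈ {-2, 3}; ∂E/∂b = 60b(b + 1)(b + 2)(b + 4) = 0 at b ∈ {-4, -2, -1, 0}.
The Hessian is diagonal: diag(E_aa, E_bb). Second derivatives: E_aa(-2)=-30, E_aa(3)=30; E_bb(-4)=-1440, E_bb(-2)=240, E_bb(-1)=-180, E_bb(0)=480.
Saddle points occur where the two diagonal entries have opposite signs: (-2, -2), (-2, 0), (3, -4), (3, -1). Count: 4.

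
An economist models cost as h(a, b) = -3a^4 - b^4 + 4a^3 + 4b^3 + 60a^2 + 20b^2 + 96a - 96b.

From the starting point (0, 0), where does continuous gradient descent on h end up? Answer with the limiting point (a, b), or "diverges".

(-1, 2)

h is separable, so gradient descent decouples: a follows -∂h/∂a, b follows -∂h/∂b.
∂h/∂a = -12(a - 4)(a + 1)(a + 2); at a=0 this is 96, so a decreases.
∂h/∂b = -4(b - 4)(b - 2)(b + 3); at b=0 this is -96, so b increases.
a converges to its nearest critical value -1 (a local min of the a-part); b converges to 2. The iterate converges to (-1, 2).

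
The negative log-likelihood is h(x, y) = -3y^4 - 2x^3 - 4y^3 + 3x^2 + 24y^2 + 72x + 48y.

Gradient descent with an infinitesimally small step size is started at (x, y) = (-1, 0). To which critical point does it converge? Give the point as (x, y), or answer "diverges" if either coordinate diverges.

h is separable, so gradient descent decouples: x follows -∂h/∂x, y follows -∂h/∂y.
∂h/∂x = -6(x - 4)(x + 3); at x=-1 this is 60, so x decreases.
∂h/∂y = -12(y - 2)(y + 1)(y + 2); at y=0 this is 48, so y decreases.
x converges to its nearest critical value -3 (a local min of the x-part); y converges to -1. The iterate converges to (-3, -1).

(-3, -1)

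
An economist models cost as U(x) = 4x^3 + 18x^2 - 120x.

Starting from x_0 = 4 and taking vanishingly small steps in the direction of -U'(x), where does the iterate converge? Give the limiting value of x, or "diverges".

U'(x) = 12(x - 2)(x + 5), so U'(4) = 216.
Gradient descent moves in the -U' direction, i.e. x is decreasing.
The nearest critical point in that direction is x = 2, where U'' = 84 > 0 (a local minimum). The iterate converges there.

2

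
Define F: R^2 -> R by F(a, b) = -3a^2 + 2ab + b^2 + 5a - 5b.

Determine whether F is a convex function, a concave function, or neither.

neither

F is quadratic, so its Hessian is the constant matrix H = [[-6, 2], [2, 2]].
det(H) = -16, tr(H) = -4.
det(H) < 0, so H is indefinite: neither convex nor concave.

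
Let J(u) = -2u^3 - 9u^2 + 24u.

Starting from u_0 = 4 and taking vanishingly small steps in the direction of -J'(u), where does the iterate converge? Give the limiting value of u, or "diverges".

J'(u) = -6(u - 1)(u + 4), so J'(4) = -144.
Gradient descent moves in the -J' direction, i.e. u is increasing.
There is no critical point above u=4, and J' keeps the same sign, so the iterate runs off to +∞.

diverges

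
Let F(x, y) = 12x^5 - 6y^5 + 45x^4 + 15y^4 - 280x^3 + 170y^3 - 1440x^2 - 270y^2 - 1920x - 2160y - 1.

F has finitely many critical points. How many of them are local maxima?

F separates as a function of x plus a function of y, so ∇F=0 decouples.
∂F/∂x = 60(x - 4)(x + 1)(x + 2)(x + 4) = 0 at x ∈ {-4, -2, -1, 4}; ∂F/∂y = -30(y - 4)(y - 3)(y + 2)(y + 3) = 0 at y ∈ {-3, -2, 3, 4}.
The Hessian is diagonal: diag(F_xx, F_yy). Second derivatives: F_xx(-4)=-2880, F_xx(-2)=720, F_xx(-1)=-900, F_xx(4)=14400; F_yy(-3)=1260, F_yy(-2)=-900, F_yy(3)=900, F_yy(4)=-1260.
Local maxima occur where both diagonal entries negative: (-4, -2), (-4, 4), (-1, -2), (-1, 4). Count: 4.

4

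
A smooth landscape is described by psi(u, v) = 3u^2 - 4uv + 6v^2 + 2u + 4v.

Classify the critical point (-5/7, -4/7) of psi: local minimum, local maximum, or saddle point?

The Hessian of psi is constant: H = [[6, -4], [-4, 12]].
det(H) = 6·12 − (-4)² = 56.
det(H) > 0 and tr(H) = 18 > 0, so H is positive definite and the point is a local minimum.

local minimum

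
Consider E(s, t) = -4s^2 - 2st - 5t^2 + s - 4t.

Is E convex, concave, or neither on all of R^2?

concave

E is quadratic, so its Hessian is the constant matrix H = [[-8, -2], [-2, -10]].
det(H) = 76, tr(H) = -18.
det(H) > 0 and tr(H) < 0, so H is negative definite everywhere: concave.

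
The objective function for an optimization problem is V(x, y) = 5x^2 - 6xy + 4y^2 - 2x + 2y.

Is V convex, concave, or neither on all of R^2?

V is quadratic, so its Hessian is the constant matrix H = [[10, -6], [-6, 8]].
det(H) = 44, tr(H) = 18.
det(H) > 0 and tr(H) > 0, so H is positive definite everywhere: convex.

convex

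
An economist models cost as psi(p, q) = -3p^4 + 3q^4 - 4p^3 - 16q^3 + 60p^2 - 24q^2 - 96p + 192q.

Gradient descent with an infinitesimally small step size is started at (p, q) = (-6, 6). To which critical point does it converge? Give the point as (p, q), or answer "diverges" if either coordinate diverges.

diverges

psi is separable, so gradient descent decouples: p follows -∂psi/∂p, q follows -∂psi/∂q.
∂psi/∂p = -12(p - 2)(p - 1)(p + 4); at p=-6 this is 1344, so p decreases.
∂psi/∂q = 12(q - 4)(q - 2)(q + 2); at q=6 this is 768, so q decreases.
The p-coordinate has no critical point in that direction and runs off to infinity.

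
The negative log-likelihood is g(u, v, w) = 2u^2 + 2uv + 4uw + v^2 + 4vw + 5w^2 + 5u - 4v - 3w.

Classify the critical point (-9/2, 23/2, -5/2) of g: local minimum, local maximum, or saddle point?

The Hessian is constant: H = [[4, 2, 4], [2, 2, 4], [4, 4, 10]].
Leading principal minors: Δ₁ = 4, Δ₂ = 4, Δ₃ = 8.
All leading minors are positive, so H is positive definite: a local minimum.

local minimum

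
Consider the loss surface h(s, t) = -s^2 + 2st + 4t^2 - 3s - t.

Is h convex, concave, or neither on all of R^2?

neither

h is quadratic, so its Hessian is the constant matrix H = [[-2, 2], [2, 8]].
det(H) = -20, tr(H) = 6.
det(H) < 0, so H is indefinite: neither convex nor concave.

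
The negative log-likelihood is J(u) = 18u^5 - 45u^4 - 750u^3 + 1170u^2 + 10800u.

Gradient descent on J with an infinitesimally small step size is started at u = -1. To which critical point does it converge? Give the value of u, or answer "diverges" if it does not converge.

J'(u) = 90(u - 5)(u - 3)(u + 2)(u + 4), so J'(-1) = 6480.
Gradient descent moves in the -J' direction, i.e. u is decreasing.
The nearest critical point in that direction is u = -2, where J'' = 6300 > 0 (a local minimum). The iterate converges there.

-2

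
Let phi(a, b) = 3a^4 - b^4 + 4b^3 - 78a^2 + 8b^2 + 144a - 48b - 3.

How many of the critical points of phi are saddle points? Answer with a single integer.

5

phi separates as a function of a plus a function of b, so ∇phi=0 decouples.
∂phi/∂a = 12(a - 3)(a - 1)(a + 4) = 0 at a ∈ {-4, 1, 3}; ∂phi/∂b = -4(b - 3)(b - 2)(b + 2) = 0 at b ∈ {-2, 2, 3}.
The Hessian is diagonal: diag(phi_aa, phi_bb). Second derivatives: phi_aa(-4)=420, phi_aa(1)=-120, phi_aa(3)=168; phi_bb(-2)=-80, phi_bb(2)=16, phi_bb(3)=-20.
Saddle points occur where the two diagonal entries have opposite signs: (-4, -2), (-4, 3), (1, 2), (3, -2), (3, 3). Count: 5.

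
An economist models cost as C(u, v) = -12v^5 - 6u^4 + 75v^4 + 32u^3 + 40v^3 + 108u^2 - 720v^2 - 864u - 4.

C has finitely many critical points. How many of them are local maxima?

4

C separates as a function of u plus a function of v, so ∇C=0 decouples.
∂C/∂u = -24(u - 4)(u - 3)(u + 3) = 0 at u ∈ {-3, 3, 4}; ∂C/∂v = -60v(v - 4)(v - 3)(v + 2) = 0 at v ∈ {-2, 0, 3, 4}.
The Hessian is diagonal: diag(C_uu, C_vv). Second derivatives: C_uu(-3)=-1008, C_uu(3)=144, C_uu(4)=-168; C_vv(-2)=3600, C_vv(0)=-1440, C_vv(3)=900, C_vv(4)=-1440.
Local maxima occur where both diagonal entries negative: (-3, 0), (-3, 4), (4, 0), (4, 4). Count: 4.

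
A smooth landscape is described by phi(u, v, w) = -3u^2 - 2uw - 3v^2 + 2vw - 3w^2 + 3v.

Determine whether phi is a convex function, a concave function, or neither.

concave

phi is quadratic, so its Hessian is the constant matrix H = [[-6, 0, -2], [0, -6, 2], [-2, 2, -6]].
Leading principal minors: -6, 36, -168.
Signs alternate −, +, − ⇒ H ≺ 0 ⇒ concave.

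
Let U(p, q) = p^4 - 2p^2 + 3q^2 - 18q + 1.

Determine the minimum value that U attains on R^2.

-27

U(p,q) separates as A(p) + B(q) + 1, so its minimum is min A + min B + 1.
A'(p) = 4p(p - 1)(p + 1) vanishes at p ∈ {-1, 0, 1}; B'(q) = 6q - 18 vanishes at q ∈ {3}.
Local minima of A (where A''>0): A(-1)=-1, A(1)=-1. Local minima of B: B(3)=-27.
So the global minimum of U is A(-1) + B(3) + 1 = -1 − 27 + 1 = -27, attained at (-1, 3).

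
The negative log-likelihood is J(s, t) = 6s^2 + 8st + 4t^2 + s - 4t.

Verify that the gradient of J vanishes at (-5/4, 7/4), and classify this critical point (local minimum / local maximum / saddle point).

local minimum

∇J = (12s + 8t + 1, 8s + 8t - 4); substituting (-5/4, 7/4) gives ∇J = (0, 0), so (-5/4, 7/4) is indeed a critical point.
The Hessian of J is constant: H = [[12, 8], [8, 8]].
det(H) = 12·8 − 8² = 32.
det(H) > 0 and tr(H) = 20 > 0, so H is positive definite and the point is a local minimum.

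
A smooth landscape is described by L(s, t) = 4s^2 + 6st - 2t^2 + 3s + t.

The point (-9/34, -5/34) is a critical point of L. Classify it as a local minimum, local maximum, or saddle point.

The Hessian of L is constant: H = [[8, 6], [6, -4]].
det(H) = 8·(-4) − 6² = -68.
Since det(H) < 0, H is indefinite and the critical point is a saddle point.

saddle point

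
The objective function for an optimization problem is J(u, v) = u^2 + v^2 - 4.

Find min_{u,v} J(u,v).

J(u,v) separates as P(u) + Q(v) − 4, so its minimum is min P + min Q − 4.
P'(u) = 2u vanishes at u ∈ {0}; Q'(v) = 2v vanishes at v ∈ {0}.
Local minima of P (where P''>0): P(0)=0. Local minima of Q: Q(0)=0.
So the global minimum of J is P(0) + Q(0) − 4 = 0 + 0 − 4 = -4, attained at (0, 0).

-4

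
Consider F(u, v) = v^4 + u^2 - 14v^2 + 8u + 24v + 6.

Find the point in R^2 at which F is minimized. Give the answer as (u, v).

(-4, -3)

F(u,v) separates as P(u) + Q(v) + 6, so its minimum is min P + min Q + 6.
P'(u) = 2u + 8 vanishes at u ∈ {-4}; Q'(v) = 4(v - 2)(v - 1)(v + 3) vanishes at v ∈ {-3, 1, 2}.
Local minima of P (where P''>0): P(-4)=-16. Local minima of Q: Q(-3)=-117, Q(2)=8.
So the global minimum of F is P(-4) + Q(-3) + 6 = -16 − 117 + 6 = -127, attained at (-4, -3).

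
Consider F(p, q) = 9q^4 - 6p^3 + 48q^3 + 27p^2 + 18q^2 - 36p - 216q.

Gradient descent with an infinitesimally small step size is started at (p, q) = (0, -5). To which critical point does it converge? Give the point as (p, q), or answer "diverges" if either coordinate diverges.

F is separable, so gradient descent decouples: p follows -∂F/∂p, q follows -∂F/∂q.
∂F/∂p = -18(p - 2)(p - 1); at p=0 this is -36, so p increases.
∂F/∂q = 36(q - 1)(q + 2)(q + 3); at q=-5 this is -1296, so q increases.
p converges to its nearest critical value 1 (a local min of the p-part); q converges to -3. The iterate converges to (1, -3).

(1, -3)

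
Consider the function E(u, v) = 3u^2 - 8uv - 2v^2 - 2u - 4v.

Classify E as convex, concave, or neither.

neither

E is quadratic, so its Hessian is the constant matrix H = [[6, -8], [-8, -4]].
det(H) = -88, tr(H) = 2.
det(H) < 0, so H is indefinite: neither convex nor concave.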